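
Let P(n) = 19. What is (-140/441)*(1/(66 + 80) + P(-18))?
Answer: -9250/1533 ≈ -6.0339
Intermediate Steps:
(-140/441)*(1/(66 + 80) + P(-18)) = (-140/441)*(1/(66 + 80) + 19) = (-140*1/441)*(1/146 + 19) = -20*(1/146 + 19)/63 = -20/63*2775/146 = -9250/1533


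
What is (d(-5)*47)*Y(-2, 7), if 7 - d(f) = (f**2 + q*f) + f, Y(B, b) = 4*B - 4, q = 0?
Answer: 7332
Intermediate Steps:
Y(B, b) = -4 + 4*B
d(f) = 7 - f - f**2 (d(f) = 7 - ((f**2 + 0*f) + f) = 7 - ((f**2 + 0) + f) = 7 - (f**2 + f) = 7 - (f + f**2) = 7 + (-f - f**2) = 7 - f - f**2)
(d(-5)*47)*Y(-2, 7) = ((7 - 1*(-5) - 1*(-5)**2)*47)*(-4 + 4*(-2)) = ((7 + 5 - 1*25)*47)*(-4 - 8) = ((7 + 5 - 25)*47)*(-12) = -13*47*(-12) = -611*(-12) = 7332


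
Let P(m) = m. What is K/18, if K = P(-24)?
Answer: -4/3 ≈ -1.3333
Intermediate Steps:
K = -24
K/18 = -24/18 = -24*1/18 = -4/3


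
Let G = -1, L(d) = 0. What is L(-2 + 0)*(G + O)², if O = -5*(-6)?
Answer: 0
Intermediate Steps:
O = 30
L(-2 + 0)*(G + O)² = 0*(-1 + 30)² = 0*29² = 0*841 = 0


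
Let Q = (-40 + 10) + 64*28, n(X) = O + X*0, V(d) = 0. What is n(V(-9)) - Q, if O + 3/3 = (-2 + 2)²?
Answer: -1763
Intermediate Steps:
O = -1 (O = -1 + (-2 + 2)² = -1 + 0² = -1 + 0 = -1)
n(X) = -1 (n(X) = -1 + X*0 = -1 + 0 = -1)
Q = 1762 (Q = -30 + 1792 = 1762)
n(V(-9)) - Q = -1 - 1*1762 = -1 - 1762 = -1763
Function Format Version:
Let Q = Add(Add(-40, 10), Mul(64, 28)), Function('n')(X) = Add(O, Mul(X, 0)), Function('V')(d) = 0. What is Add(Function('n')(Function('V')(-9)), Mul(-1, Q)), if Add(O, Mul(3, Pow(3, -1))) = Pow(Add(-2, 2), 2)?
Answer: -1763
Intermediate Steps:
O = -1 (O = Add(-1, Pow(Add(-2, 2), 2)) = Add(-1, Pow(0, 2)) = Add(-1, 0) = -1)
Function('n')(X) = -1 (Function('n')(X) = Add(-1, Mul(X, 0)) = Add(-1, 0) = -1)
Q = 1762 (Q = Add(-30, 1792) = 1762)
Add(Function('n')(Function('V')(-9)), Mul(-1, Q)) = Add(-1, Mul(-1, 1762)) = Add(-1, -1762) = -1763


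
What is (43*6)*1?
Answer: 258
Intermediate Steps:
(43*6)*1 = 258*1 = 258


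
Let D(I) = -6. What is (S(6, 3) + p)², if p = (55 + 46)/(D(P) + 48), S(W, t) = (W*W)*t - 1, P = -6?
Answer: 21114025/1764 ≈ 11969.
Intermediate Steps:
S(W, t) = -1 + t*W² (S(W, t) = W²*t - 1 = t*W² - 1 = -1 + t*W²)
p = 101/42 (p = (55 + 46)/(-6 + 48) = 101/42 ≈ 2.4048)
(S(6, 3) + p)² = ((-1 + 3*6²) + 101/42)² = ((-1 + 3*36) + 101/42)² = ((-1 + 108) + 101/42)² = (107 + 101/42)² = (4595/42)² = 21114025/1764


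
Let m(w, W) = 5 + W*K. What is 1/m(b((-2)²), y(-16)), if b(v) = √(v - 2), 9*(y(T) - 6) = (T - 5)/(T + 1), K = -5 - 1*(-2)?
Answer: -15/202 ≈ -0.074257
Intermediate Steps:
K = -3 (K = -5 + 2 = -3)
y(T) = 6 + (-5 + T)/(9*(1 + T)) (y(T) = 6 + ((T - 5)/(T + 1))/9 = 6 + ((-5 + T)/(1 + T))/9 = 6 + (-5 + T)/(9*(1 + T)))
b(v) = √(-2 + v)
m(w, W) = 5 - 3*W (m(w, W) = 5 + W*(-3) = 5 - 3*W)
1/m(b((-2)²), y(-16)) = 1/(5 - (49 + 55*(-16))/(3*(1 - 16))) = 1/(5 - (49 - 880)/(3*(-15))) = 1/(5 - (-1)*(-831)/(3*15)) = 1/(5 - 3*277/45) = 1/(5 - 277/15) = 1/(-202/15) = -15/202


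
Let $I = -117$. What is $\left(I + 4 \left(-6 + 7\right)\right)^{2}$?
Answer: $12769$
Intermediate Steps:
$\left(I + 4 \left(-6 + 7\right)\right)^{2} = \left(-117 + 4 \left(-6 + 7\right)\right)^{2} = \left(-117 + 4 \cdot 1\right)^{2} = \left(-117 + 4\right)^{2} = \left(-113\right)^{2} = 12769$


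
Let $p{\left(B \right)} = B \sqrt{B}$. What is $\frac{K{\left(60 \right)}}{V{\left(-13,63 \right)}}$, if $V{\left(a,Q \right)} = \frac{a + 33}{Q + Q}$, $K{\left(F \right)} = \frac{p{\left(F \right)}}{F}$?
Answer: $\frac{63 \sqrt{15}}{5} \approx 48.8$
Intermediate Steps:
$p{\left(B \right)} = B^{\frac{3}{2}}$
$K{\left(F \right)} = \sqrt{F}$ ($K{\left(F \right)} = \frac{F^{\frac{3}{2}}}{F} = \sqrt{F}$)
$V{\left(a,Q \right)} = \frac{33 + a}{2 Q}$
$\frac{K{\left(60 \right)}}{V{\left(-13,63 \right)}} = \frac{\sqrt{60}}{\frac{1}{2} \cdot \frac{1}{63} \left(33 - 13\right)} = \frac{2 \sqrt{15}}{\frac{1}{2} \cdot \frac{1}{63} \cdot 20} = \frac{2 \sqrt{15}}{\frac{10}{63}} = 2 \sqrt{15} \cdot \frac{63}{10} = \frac{63 \sqrt{15}}{5}$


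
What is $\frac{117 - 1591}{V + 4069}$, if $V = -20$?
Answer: $- \frac{1474}{4049} \approx -0.36404$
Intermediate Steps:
$\frac{117 - 1591}{V + 4069} = \frac{117 - 1591}{-20 + 4069} = - \frac{1474}{4049}$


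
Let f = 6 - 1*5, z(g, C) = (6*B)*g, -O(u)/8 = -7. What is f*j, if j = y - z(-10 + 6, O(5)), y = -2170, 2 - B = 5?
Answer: -2242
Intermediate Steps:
O(u) = 56 (O(u) = -8*(-7) = 56)
B = -3 (B = 2 - 1*5 = 2 - 5 = -3)
z(g, C) = -18*g (z(g, C) = (6*(-3))*g = -18*g)
j = -2242 (j = -2170 - (-18)*(-10 + 6) = -2170 - (-18)*(-4) = -2170 - 1*72 = -2170 - 72 = -2242)
f = 1 (f = 6 - 5 = 1)
f*j = 1*(-2242) = -2242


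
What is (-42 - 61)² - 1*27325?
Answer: -16716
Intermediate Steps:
(-42 - 61)² - 1*27325 = (-103)² - 27325 = 10609 - 27325 = -16716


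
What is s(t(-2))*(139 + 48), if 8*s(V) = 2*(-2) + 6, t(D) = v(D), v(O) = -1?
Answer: 187/4 ≈ 46.750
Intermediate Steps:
t(D) = -1
s(V) = ¼ (s(V) = (2*(-2) + 6)/8 = (-4 + 6)/8 = (⅛)*2 = ¼)
s(t(-2))*(139 + 48) = (139 + 48)/4 = (¼)*187 = 187/4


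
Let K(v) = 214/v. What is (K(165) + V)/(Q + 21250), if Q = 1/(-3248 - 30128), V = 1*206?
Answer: 1141592704/117024599835 ≈ 0.0097551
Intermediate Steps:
V = 206
Q = -1/33376 (Q = 1/(-33376) = -1/33376 ≈ -2.9962e-5)
(K(165) + V)/(Q + 21250) = (214/165 + 206)/(-1/33376 + 21250) = (214*(1/165) + 206)/(709239999/33376) = (214/165 + 206)*(33376/709239999) = (34204/165)*(33376/709239999) = 1141592704/117024599835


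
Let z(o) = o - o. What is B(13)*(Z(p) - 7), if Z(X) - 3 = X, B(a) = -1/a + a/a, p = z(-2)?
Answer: -48/13 ≈ -3.6923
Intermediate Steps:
z(o) = 0
p = 0
B(a) = 1 - 1/a (B(a) = -1/a + 1 = 1 - 1/a)
Z(X) = 3 + X
B(13)*(Z(p) - 7) = ((-1 + 13)/13)*((3 + 0) - 7) = ((1/13)*12)*(3 - 7) = (12/13)*(-4) = -48/13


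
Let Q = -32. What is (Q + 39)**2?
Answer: 49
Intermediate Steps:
(Q + 39)**2 = (-32 + 39)**2 = 7**2 = 49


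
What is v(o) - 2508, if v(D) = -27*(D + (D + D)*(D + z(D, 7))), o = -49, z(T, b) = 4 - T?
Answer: 9399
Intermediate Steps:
v(D) = -243*D (v(D) = -27*(D + (D + D)*(D + (4 - D))) = -27*(D + (2*D)*4) = -27*(D + 8*D) = -243*D)
v(o) - 2508 = -243*(-49) - 2508 = 11907 - 2508 = 9399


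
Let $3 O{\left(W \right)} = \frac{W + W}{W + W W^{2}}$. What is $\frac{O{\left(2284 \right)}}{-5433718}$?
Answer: $- \frac{1}{42518764561089} \approx -2.3519 \cdot 10^{-14}$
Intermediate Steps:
$O{\left(W \right)} = \frac{2 W}{3 \left(W + W^{3}\right)}$ ($O{\left(W \right)} = \frac{\left(W + W\right) \frac{1}{W + W W^{2}}}{3} = \frac{2 W \frac{1}{W + W^{3}}}{3} = \frac{2 W}{3 \left(W + W^{3}\right)}$)
$\frac{O{\left(2284 \right)}}{-5433718} = \frac{\frac{2}{3} \frac{1}{1 + 2284^{2}}}{-5433718} = \frac{2}{3 \left(1 + 5216656\right)} \left(- \frac{1}{5433718}\right) = \frac{2}{3 \cdot 5216657} \left(- \frac{1}{5433718}\right) = \frac{2}{3} \cdot \frac{1}{5216657} \left(- \frac{1}{5433718}\right) = \frac{2}{15649971} \left(- \frac{1}{5433718}\right) = - \frac{1}{42518764561089}$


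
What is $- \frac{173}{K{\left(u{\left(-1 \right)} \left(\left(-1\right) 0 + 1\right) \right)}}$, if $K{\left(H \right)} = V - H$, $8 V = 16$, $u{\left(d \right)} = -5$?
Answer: $- \frac{173}{7} \approx -24.714$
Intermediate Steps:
$V = 2$ ($V = \frac{1}{8} \cdot 16 = 2$)
$K{\left(H \right)} = 2 - H$
$- \frac{173}{K{\left(u{\left(-1 \right)} \left(\left(-1\right) 0 + 1\right) \right)}} = - \frac{173}{2 - - 5 \left(\left(-1\right) 0 + 1\right)} = - \frac{173}{2 - - 5 \left(0 + 1\right)} = - \frac{173}{2 - \left(-5\right) 1} = - \frac{173}{2 - -5} = - \frac{173}{2 + 5} = - \frac{173}{7}$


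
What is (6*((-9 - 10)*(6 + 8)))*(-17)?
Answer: 27132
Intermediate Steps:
(6*((-9 - 10)*(6 + 8)))*(-17) = (6*(-19*14))*(-17) = (6*(-266))*(-17) = -1596*(-17) = 27132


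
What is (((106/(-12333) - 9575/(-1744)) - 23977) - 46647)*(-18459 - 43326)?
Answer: 31282079090334015/7169584 ≈ 4.3632e+9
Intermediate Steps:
(((106/(-12333) - 9575/(-1744)) - 23977) - 46647)*(-18459 - 43326) = (((106*(-1/12333) - 9575*(-1/1744)) - 23977) - 46647)*(-61785) = (((-106/12333 + 9575/1744) - 23977) - 46647)*(-61785) = ((117903611/21508752 - 23977) - 46647)*(-61785) = (-515597443093/21508752 - 46647)*(-61785) = -1518916197637/21508752*(-61785) = 31282079090334015/7169584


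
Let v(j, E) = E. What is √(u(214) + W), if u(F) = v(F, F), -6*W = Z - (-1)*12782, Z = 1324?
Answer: I*√2137 ≈ 46.228*I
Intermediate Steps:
W = -2351 (W = -(1324 - (-1)*12782)/6 = -(1324 - 1*(-12782))/6 = -(1324 + 12782)/6 = -⅙*14106 = -2351)
u(F) = F
√(u(214) + W) = √(214 - 2351) = √(-2137) = I*√2137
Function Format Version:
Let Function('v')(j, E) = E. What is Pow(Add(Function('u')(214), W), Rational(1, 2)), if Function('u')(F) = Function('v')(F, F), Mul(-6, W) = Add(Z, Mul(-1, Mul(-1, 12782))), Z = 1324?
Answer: Mul(I, Pow(2137, Rational(1, 2))) ≈ Mul(46.228, I)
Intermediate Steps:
W = -2351 (W = Mul(Rational(-1, 6), Add(1324, Mul(-1, Mul(-1, 12782)))) = Mul(Rational(-1, 6), Add(1324, Mul(-1, -12782))) = Mul(Rational(-1, 6), Add(1324, 12782)) = Mul(Rational(-1, 6), 14106) = -2351)
Function('u')(F) = F
Pow(Add(Function('u')(214), W), Rational(1, 2)) = Pow(Add(214, -2351), Rational(1, 2)) = Pow(-2137, Rational(1, 2)) = Mul(I, Pow(2137, Rational(1, 2)))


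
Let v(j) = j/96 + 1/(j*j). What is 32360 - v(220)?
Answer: 4698339247/145200 ≈ 32358.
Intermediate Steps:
v(j) = j⁻² + j/96 (v(j) = j*(1/96) + j⁻² = j/96 + j⁻² = j⁻² + j/96)
32360 - v(220) = 32360 - (220⁻² + (1/96)*220) = 32360 - (1/48400 + 55/24) = 32360 - 1*332753/145200 = 32360 - 332753/145200 = 4698339247/145200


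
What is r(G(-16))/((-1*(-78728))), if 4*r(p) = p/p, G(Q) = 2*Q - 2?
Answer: 1/314912 ≈ 3.1755e-6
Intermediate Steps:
G(Q) = -2 + 2*Q
r(p) = ¼ (r(p) = (p/p)/4 = (¼)*1 = ¼)
r(G(-16))/((-1*(-78728))) = 1/(4*((-1*(-78728)))) = (¼)/78728 = (¼)*(1/78728) = 1/314912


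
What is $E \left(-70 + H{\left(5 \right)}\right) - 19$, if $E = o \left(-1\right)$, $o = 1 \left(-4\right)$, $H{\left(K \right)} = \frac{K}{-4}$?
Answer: $-304$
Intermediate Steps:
$H{\left(K \right)} = - \frac{K}{4}$ ($H{\left(K \right)} = K \left(- \frac{1}{4}\right) = - \frac{K}{4}$)
$o = -4$
$E = 4$ ($E = \left(-4\right) \left(-1\right) = 4$)
$E \left(-70 + H{\left(5 \right)}\right) - 19 = 4 \left(-70 - \frac{5}{4}\right) - 19 = 4 \left(- \frac{285}{4}\right) - 19 = -285 - 19 = -304$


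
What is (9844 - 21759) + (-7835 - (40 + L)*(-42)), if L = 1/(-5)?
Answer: -90392/5 ≈ -18078.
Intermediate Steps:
L = -⅕ ≈ -0.20000
(9844 - 21759) + (-7835 - (40 + L)*(-42)) = (9844 - 21759) + (-7835 - (40 - ⅕)*(-42)) = -11915 + (-7835 - 199*(-42)/5) = -11915 + (-7835 - 1*(-8358/5)) = -11915 + (-7835 + 8358/5) = -11915 - 30817/5 = -90392/5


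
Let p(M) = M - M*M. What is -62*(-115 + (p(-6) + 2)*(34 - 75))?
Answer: -94550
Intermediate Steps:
p(M) = M - M²
-62*(-115 + (p(-6) + 2)*(34 - 75)) = -62*(-115 + (-6*(1 - 1*(-6)) + 2)*(34 - 75)) = -62*(-115 + (-6*(1 + 6) + 2)*(-41)) = -62*(-115 + (-6*7 + 2)*(-41)) = -62*(-115 + (-42 + 2)*(-41)) = -62*(-115 - 40*(-41)) = -62*(-115 + 1640) = -62*1525 = -94550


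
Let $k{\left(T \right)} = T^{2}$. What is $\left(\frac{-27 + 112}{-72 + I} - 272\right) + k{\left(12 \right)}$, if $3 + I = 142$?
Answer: $- \frac{8491}{67} \approx -126.73$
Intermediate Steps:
$I = 139$ ($I = -3 + 142 = 139$)
$\left(\frac{-27 + 112}{-72 + I} - 272\right) + k{\left(12 \right)} = \left(\frac{-27 + 112}{-72 + 139} - 272\right) + 12^{2} = \left(\frac{85}{67} - 272\right) + 144 = - \frac{18139}{67} + 144 = - \frac{8491}{67}$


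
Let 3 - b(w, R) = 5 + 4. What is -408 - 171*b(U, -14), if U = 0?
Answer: 618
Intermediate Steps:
b(w, R) = -6 (b(w, R) = 3 - (5 + 4) = 3 - 1*9 = 3 - 9 = -6)
-408 - 171*b(U, -14) = -408 - 171*(-6) = -408 + 1026 = 618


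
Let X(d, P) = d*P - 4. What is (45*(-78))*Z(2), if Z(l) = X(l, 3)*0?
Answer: 0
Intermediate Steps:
X(d, P) = -4 + P*d (X(d, P) = P*d - 4 = -4 + P*d)
Z(l) = 0 (Z(l) = (-4 + 3*l)*0 = 0)
(45*(-78))*Z(2) = (45*(-78))*0 = -3510*0 = 0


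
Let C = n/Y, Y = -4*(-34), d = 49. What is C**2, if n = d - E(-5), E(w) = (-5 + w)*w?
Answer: 1/18496 ≈ 5.4066e-5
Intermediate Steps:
E(w) = w*(-5 + w)
n = -1 (n = 49 - (-5)*(-5 - 5) = 49 - (-5)*(-10) = 49 - 1*50 = 49 - 50 = -1)
Y = 136
C = -1/136 ≈ -0.0073529
C**2 = (-1/136)**2 = 1/18496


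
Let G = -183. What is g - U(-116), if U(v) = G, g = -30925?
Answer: -30742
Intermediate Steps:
U(v) = -183
g - U(-116) = -30925 - 1*(-183) = -30925 + 183 = -30742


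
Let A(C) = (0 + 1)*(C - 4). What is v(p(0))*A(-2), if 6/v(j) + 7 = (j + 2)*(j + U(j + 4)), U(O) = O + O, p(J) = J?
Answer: -4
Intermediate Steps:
U(O) = 2*O
A(C) = -4 + C (A(C) = 1*(-4 + C) = -4 + C)
v(j) = 6/(-7 + (2 + j)*(8 + 3*j)) (v(j) = 6/(-7 + (j + 2)*(j + 2*(j + 4))) = 6/(-7 + (2 + j)*(j + 2*(4 + j))) = 6/(-7 + (2 + j)*(j + (8 + 2*j))) = 6/(-7 + (2 + j)*(8 + 3*j)))
v(p(0))*A(-2) = (6/(9 + 3*0² + 14*0))*(-4 - 2) = (6/(9 + 3*0 + 0))*(-6) = (6/(9 + 0 + 0))*(-6) = (6/9)*(-6) = (6*(⅑))*(-6) = (⅔)*(-6) = -4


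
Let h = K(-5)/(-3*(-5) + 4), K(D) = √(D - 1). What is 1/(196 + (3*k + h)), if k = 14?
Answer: 42959/10224245 - 19*I*√6/20448490 ≈ 0.0042017 - 2.276e-6*I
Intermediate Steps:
K(D) = √(-1 + D)
h = I*√6/19 (h = √(-1 - 5)/(-3*(-5) + 4) = √(-6)/(15 + 4) = (I*√6)/19 = (I*√6)*(1/19) = I*√6/19 ≈ 0.12892*I)
1/(196 + (3*k + h)) = 1/(196 + (3*14 + I*√6/19)) = 1/(196 + (42 + I*√6/19)) = 1/(238 + I*√6/19)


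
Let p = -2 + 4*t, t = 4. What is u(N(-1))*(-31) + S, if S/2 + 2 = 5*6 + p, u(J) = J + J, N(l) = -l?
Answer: 22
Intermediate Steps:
u(J) = 2*J
p = 14 (p = -2 + 4*4 = -2 + 16 = 14)
S = 84 (S = -4 + 2*(5*6 + 14) = -4 + 2*(30 + 14) = -4 + 2*44 = -4 + 88 = 84)
u(N(-1))*(-31) + S = (2*(-1*(-1)))*(-31) + 84 = (2*1)*(-31) + 84 = 2*(-31) + 84 = -62 + 84 = 22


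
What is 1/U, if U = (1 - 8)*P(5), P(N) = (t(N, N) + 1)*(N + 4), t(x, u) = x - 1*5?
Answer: -1/63 ≈ -0.015873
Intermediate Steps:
t(x, u) = -5 + x (t(x, u) = x - 5 = -5 + x)
P(N) = (-4 + N)*(4 + N) (P(N) = ((-5 + N) + 1)*(N + 4) = (-4 + N)*(4 + N))
U = -63 (U = (1 - 8)*(-16 + 5²) = -7*(-16 + 25) = -7*9 = -63)
1/U = 1/(-63) = -1/63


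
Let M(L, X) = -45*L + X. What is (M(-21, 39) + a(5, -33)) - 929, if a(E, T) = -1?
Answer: 54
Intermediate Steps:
M(L, X) = X - 45*L
(M(-21, 39) + a(5, -33)) - 929 = ((39 - 45*(-21)) - 1) - 929 = ((39 + 945) - 1) - 929 = (984 - 1) - 929 = 983 - 929 = 54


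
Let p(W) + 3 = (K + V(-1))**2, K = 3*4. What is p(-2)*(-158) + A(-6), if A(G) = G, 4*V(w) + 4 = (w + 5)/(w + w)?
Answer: -33903/2 ≈ -16952.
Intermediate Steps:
V(w) = -1 + (5 + w)/(8*w) (V(w) = -1 + ((w + 5)/(w + w))/4 = -1 + ((5 + w)/((2*w)))/4 = -1 + ((5 + w)*(1/(2*w)))/4 = -1 + ((5 + w)/(2*w))/4 = -1 + (5 + w)/(8*w))
K = 12
p(W) = 429/4 (p(W) = -3 + (12 + (1/8)*(5 - 7*(-1))/(-1))**2 = -3 + (12 + (1/8)*(-1)*(5 + 7))**2 = -3 + (12 + (1/8)*(-1)*12)**2 = -3 + (12 - 3/2)**2 = -3 + (21/2)**2 = -3 + 441/4 = 429/4)
p(-2)*(-158) + A(-6) = (429/4)*(-158) - 6 = -33891/2 - 6 = -33903/2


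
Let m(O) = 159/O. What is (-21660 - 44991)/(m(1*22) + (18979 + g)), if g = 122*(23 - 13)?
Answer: -488774/148179 ≈ -3.2985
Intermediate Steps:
g = 1220 (g = 122*10 = 1220)
(-21660 - 44991)/(m(1*22) + (18979 + g)) = (-21660 - 44991)/(159/((1*22)) + (18979 + 1220)) = -66651/(159/22 + 20199) = -66651/444537/22 = -66651*22/444537 = -488774/148179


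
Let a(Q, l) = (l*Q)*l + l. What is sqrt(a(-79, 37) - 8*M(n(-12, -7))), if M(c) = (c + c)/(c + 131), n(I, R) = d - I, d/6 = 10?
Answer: I*sqrt(4455503682)/203 ≈ 328.82*I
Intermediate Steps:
d = 60 (d = 6*10 = 60)
a(Q, l) = l + Q*l**2 (a(Q, l) = (Q*l)*l + l = Q*l**2 + l = l + Q*l**2)
n(I, R) = 60 - I
M(c) = 2*c/(131 + c) (M(c) = (2*c)/(131 + c) = 2*c/(131 + c))
sqrt(a(-79, 37) - 8*M(n(-12, -7))) = sqrt(37*(1 - 79*37) - 16*(60 - 1*(-12))/(131 + (60 - 1*(-12)))) = sqrt(37*(1 - 2923) - 16*(60 + 12)/(131 + (60 + 12))) = sqrt(37*(-2922) - 16*72/(131 + 72)) = sqrt(-108114 - 16*72/203) = sqrt(-108114 - 8*144/203) = sqrt(-108114 - 1152/203) = sqrt(-21948294/203) = I*sqrt(4455503682)/203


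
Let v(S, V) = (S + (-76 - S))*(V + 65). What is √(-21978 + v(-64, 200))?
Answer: I*√42118 ≈ 205.23*I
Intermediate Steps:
v(S, V) = -4940 - 76*V (v(S, V) = -76*(65 + V) = -4940 - 76*V)
√(-21978 + v(-64, 200)) = √(-21978 + (-4940 - 76*200)) = √(-21978 + (-4940 - 15200)) = √(-21978 - 20140) = √(-42118) = I*√42118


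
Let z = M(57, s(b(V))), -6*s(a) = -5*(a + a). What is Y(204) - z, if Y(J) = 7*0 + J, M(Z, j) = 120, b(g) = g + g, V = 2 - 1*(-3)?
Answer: 84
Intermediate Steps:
V = 5 (V = 2 + 3 = 5)
b(g) = 2*g
s(a) = 5*a/3 (s(a) = -(-5)*(a + a)/6 = -(-5)*2*a/6 = -(-5)*a/3 = 5*a/3)
z = 120
Y(J) = J (Y(J) = 0 + J = J)
Y(204) - z = 204 - 1*120 = 204 - 120 = 84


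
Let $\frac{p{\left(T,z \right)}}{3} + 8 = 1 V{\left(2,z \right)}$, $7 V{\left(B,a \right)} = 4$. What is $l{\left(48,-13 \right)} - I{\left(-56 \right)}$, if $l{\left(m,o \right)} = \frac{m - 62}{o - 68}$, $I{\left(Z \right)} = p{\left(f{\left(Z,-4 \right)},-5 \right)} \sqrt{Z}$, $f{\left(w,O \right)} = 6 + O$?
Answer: $\frac{14}{81} + \frac{312 i \sqrt{14}}{7} \approx 0.17284 + 166.77 i$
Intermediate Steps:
$V{\left(B,a \right)} = \frac{4}{7}$ ($V{\left(B,a \right)} = \frac{1}{7} \cdot 4 = \frac{4}{7}$)
$p{\left(T,z \right)} = - \frac{156}{7}$ ($p{\left(T,z \right)} = -24 + 3 \cdot 1 \cdot \frac{4}{7} = -24 + 3 \cdot \frac{4}{7} = -24 + \frac{12}{7} = - \frac{156}{7}$)
$I{\left(Z \right)} = - \frac{156 \sqrt{Z}}{7}$
$l{\left(m,o \right)} = \frac{-62 + m}{-68 + o}$
$l{\left(48,-13 \right)} - I{\left(-56 \right)} = \frac{-62 + 48}{-68 - 13} - - \frac{156 \sqrt{-56}}{7} = \frac{1}{-81} \left(-14\right) - - \frac{156 \cdot 2 i \sqrt{14}}{7} = \left(- \frac{1}{81}\right) \left(-14\right) - - \frac{312 i \sqrt{14}}{7} = \frac{14}{81} + \frac{312 i \sqrt{14}}{7}$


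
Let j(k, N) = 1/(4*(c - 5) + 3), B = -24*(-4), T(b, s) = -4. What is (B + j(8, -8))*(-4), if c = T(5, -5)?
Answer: -12668/33 ≈ -383.88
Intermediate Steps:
c = -4
B = 96
j(k, N) = -1/33 (j(k, N) = 1/(4*(-4 - 5) + 3) = 1/(4*(-9) + 3) = 1/(-36 + 3) = 1/(-33) = -1/33)
(B + j(8, -8))*(-4) = (96 - 1/33)*(-4) = (3167/33)*(-4) = -12668/33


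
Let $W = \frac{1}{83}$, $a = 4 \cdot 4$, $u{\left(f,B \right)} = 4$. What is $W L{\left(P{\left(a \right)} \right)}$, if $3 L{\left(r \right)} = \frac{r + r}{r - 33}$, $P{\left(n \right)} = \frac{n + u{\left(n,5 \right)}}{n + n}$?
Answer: $- \frac{10}{64491} \approx -0.00015506$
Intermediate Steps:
$a = 16$
$P{\left(n \right)} = \frac{4 + n}{2 n}$ ($P{\left(n \right)} = \frac{n + 4}{n + n} = \frac{4 + n}{2 n}$)
$L{\left(r \right)} = \frac{2 r}{3 \left(-33 + r\right)}$ ($L{\left(r \right)} = \frac{\left(r + r\right) \frac{1}{r - 33}}{3} = \frac{2 r \frac{1}{-33 + r}}{3} = \frac{2 r}{3 \left(-33 + r\right)}$)
$W = \frac{1}{83} \approx 0.012048$
$W L{\left(P{\left(a \right)} \right)} = \frac{\frac{2}{3} \frac{4 + 16}{2 \cdot 16} \frac{1}{-33 + \frac{4 + 16}{2 \cdot 16}}}{83} = \frac{\frac{2}{3} \cdot \frac{1}{2} \cdot \frac{1}{16} \cdot 20 \frac{1}{-33 + \frac{1}{2} \cdot \frac{1}{16} \cdot 20}}{83} = \frac{\frac{2}{3} \cdot \frac{5}{8} \frac{1}{-33 + \frac{5}{8}}}{83} = \frac{\frac{2}{3} \cdot \frac{5}{8} \frac{1}{- \frac{259}{8}}}{83} = \frac{\frac{2}{3} \cdot \frac{5}{8} \left(- \frac{8}{259}\right)}{83} = \frac{1}{83} \left(- \frac{10}{777}\right) = - \frac{10}{64491}$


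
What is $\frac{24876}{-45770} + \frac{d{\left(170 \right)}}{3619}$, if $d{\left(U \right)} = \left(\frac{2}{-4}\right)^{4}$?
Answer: $- \frac{720187067}{1325133040} \approx -0.54348$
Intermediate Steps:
$d{\left(U \right)} = \frac{1}{16}$ ($d{\left(U \right)} = \left(2 \left(- \frac{1}{4}\right)\right)^{4} = \left(- \frac{1}{2}\right)^{4} = \frac{1}{16}$)
$\frac{24876}{-45770} + \frac{d{\left(170 \right)}}{3619} = \frac{24876}{-45770} + \frac{1}{16 \cdot 3619} = 24876 \left(- \frac{1}{45770}\right) + \frac{1}{16} \cdot \frac{1}{3619} = - \frac{12438}{22885} + \frac{1}{57904} = - \frac{720187067}{1325133040}$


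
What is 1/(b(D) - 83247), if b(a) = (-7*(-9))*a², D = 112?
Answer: 1/707025 ≈ 1.4144e-6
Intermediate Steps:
b(a) = 63*a²
1/(b(D) - 83247) = 1/(63*112² - 83247) = 1/(63*12544 - 83247) = 1/(790272 - 83247) = 1/707025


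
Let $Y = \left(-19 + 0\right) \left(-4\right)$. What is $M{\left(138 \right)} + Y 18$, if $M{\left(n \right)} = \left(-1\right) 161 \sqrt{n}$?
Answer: $1368 - 161 \sqrt{138} \approx -523.32$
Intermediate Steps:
$Y = 76$ ($Y = \left(-19\right) \left(-4\right) = 76$)
$M{\left(n \right)} = - 161 \sqrt{n}$
$M{\left(138 \right)} + Y 18 = - 161 \sqrt{138} + 76 \cdot 18 = - 161 \sqrt{138} + 1368 = 1368 - 161 \sqrt{138}$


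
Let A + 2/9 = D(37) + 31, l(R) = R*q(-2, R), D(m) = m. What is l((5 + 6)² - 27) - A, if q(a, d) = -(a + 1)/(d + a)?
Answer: -27637/414 ≈ -66.756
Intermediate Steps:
q(a, d) = -(1 + a)/(a + d)
l(R) = R/(-2 + R) (l(R) = R*((-1 - 1*(-2))/(-2 + R)) = R*((-1 + 2)/(-2 + R)) = R*(1/(-2 + R)) = R/(-2 + R))
A = 610/9 (A = -2/9 + (37 + 31) = -2/9 + 68 = 610/9 ≈ 67.778)
l((5 + 6)² - 27) - A = ((5 + 6)² - 27)/(-2 + ((5 + 6)² - 27)) - 1*610/9 = (11² - 27)/(-2 + (11² - 27)) - 610/9 = (121 - 27)/(-2 + (121 - 27)) - 610/9 = 94/(-2 + 94) - 610/9 = 94/92 - 610/9 = 94*(1/92) - 610/9 = 47/46 - 610/9 = -27637/414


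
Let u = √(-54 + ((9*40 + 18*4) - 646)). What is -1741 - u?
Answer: -1741 - 2*I*√67 ≈ -1741.0 - 16.371*I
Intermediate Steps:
u = 2*I*√67 (u = √(-54 + ((360 + 72) - 646)) = √(-54 + (432 - 646)) = √(-54 - 214) = √(-268) = 2*I*√67 ≈ 16.371*I)
-1741 - u = -1741 - 2*I*√67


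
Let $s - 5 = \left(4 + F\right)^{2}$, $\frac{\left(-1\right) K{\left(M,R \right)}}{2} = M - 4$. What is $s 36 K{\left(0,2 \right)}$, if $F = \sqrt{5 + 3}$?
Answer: $8352 + 4608 \sqrt{2} \approx 14869.0$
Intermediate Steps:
$K{\left(M,R \right)} = 8 - 2 M$ ($K{\left(M,R \right)} = - 2 \left(M - 4\right) = - 2 \left(-4 + M\right) = 8 - 2 M$)
$F = 2 \sqrt{2}$ ($F = \sqrt{8} = 2 \sqrt{2} \approx 2.8284$)
$s = 5 + \left(4 + 2 \sqrt{2}\right)^{2} \approx 51.627$
$s 36 K{\left(0,2 \right)} = \left(29 + 16 \sqrt{2}\right) 36 \left(8 - 0\right) = \left(1044 + 576 \sqrt{2}\right) \left(8 + 0\right) = \left(1044 + 576 \sqrt{2}\right) 8 = 8352 + 4608 \sqrt{2}$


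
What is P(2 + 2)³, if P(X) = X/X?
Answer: 1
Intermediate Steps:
P(X) = 1
P(2 + 2)³ = 1³ = 1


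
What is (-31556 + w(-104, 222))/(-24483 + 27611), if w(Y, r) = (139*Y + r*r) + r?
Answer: 1747/1564 ≈ 1.1170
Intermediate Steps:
w(Y, r) = r + r² + 139*Y (w(Y, r) = (139*Y + r²) + r = (r² + 139*Y) + r = r + r² + 139*Y)
(-31556 + w(-104, 222))/(-24483 + 27611) = (-31556 + (222 + 222² + 139*(-104)))/(-24483 + 27611) = (-31556 + (222 + 49284 - 14456))/3128 = (-31556 + 35050)*(1/3128) = 3494*(1/3128) = 1747/1564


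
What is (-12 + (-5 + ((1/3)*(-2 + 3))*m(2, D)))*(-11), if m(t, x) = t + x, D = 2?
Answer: 517/3 ≈ 172.33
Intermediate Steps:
(-12 + (-5 + ((1/3)*(-2 + 3))*m(2, D)))*(-11) = (-12 + (-5 + ((1/3)*(-2 + 3))*(2 + 2)))*(-11) = (-12 + (-5 + ((1*(⅓))*1)*4))*(-11) = (-12 + (-5 + ((⅓)*1)*4))*(-11) = (-12 + (-5 + (⅓)*4))*(-11) = (-12 + (-5 + 4/3))*(-11) = (-12 - 11/3)*(-11) = -47/3*(-11) = 517/3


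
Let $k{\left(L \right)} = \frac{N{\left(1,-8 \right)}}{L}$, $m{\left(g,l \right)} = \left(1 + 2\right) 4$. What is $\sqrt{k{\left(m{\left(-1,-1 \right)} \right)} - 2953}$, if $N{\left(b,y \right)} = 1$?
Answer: $\frac{i \sqrt{106305}}{6} \approx 54.341 i$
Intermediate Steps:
$m{\left(g,l \right)} = 12$ ($m{\left(g,l \right)} = 3 \cdot 4 = 12$)
$k{\left(L \right)} = \frac{1}{L}$ ($k{\left(L \right)} = 1 \frac{1}{L} = \frac{1}{L}$)
$\sqrt{k{\left(m{\left(-1,-1 \right)} \right)} - 2953} = \sqrt{\frac{1}{12} - 2953} = \sqrt{- \frac{35435}{12}} = \frac{i \sqrt{106305}}{6}$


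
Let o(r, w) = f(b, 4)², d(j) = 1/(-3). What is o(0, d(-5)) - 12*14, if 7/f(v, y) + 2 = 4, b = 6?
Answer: -623/4 ≈ -155.75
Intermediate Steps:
d(j) = -⅓
f(v, y) = 7/2 (f(v, y) = 7/(-2 + 4) = 7/2)
o(r, w) = 49/4 (o(r, w) = (7/2)² = 49/4)
o(0, d(-5)) - 12*14 = 49/4 - 12*14 = 49/4 - 168 = -623/4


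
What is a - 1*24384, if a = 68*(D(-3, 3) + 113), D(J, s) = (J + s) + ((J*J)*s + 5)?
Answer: -14524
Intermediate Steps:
D(J, s) = 5 + J + s + s*J**2 (D(J, s) = (J + s) + (J**2*s + 5) = (J + s) + (s*J**2 + 5) = (J + s) + (5 + s*J**2) = 5 + J + s + s*J**2)
a = 9860 (a = 68*((5 - 3 + 3 + 3*(-3)**2) + 113) = 68*((5 - 3 + 3 + 3*9) + 113) = 68*((5 - 3 + 3 + 27) + 113) = 68*(32 + 113) = 68*145 = 9860)
a - 1*24384 = 9860 - 1*24384 = 9860 - 24384 = -14524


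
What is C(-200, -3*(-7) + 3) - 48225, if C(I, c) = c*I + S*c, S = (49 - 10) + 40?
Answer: -51129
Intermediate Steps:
S = 79 (S = 39 + 40 = 79)
C(I, c) = 79*c + I*c (C(I, c) = c*I + 79*c = I*c + 79*c = 79*c + I*c)
C(-200, -3*(-7) + 3) - 48225 = (-3*(-7) + 3)*(79 - 200) - 48225 = (21 + 3)*(-121) - 48225 = 24*(-121) - 48225 = -2904 - 48225 = -51129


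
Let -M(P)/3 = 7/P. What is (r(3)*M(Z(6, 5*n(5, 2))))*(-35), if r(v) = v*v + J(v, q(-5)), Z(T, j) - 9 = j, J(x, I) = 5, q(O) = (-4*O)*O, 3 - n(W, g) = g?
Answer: 735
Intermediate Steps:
n(W, g) = 3 - g
q(O) = -4*O**2
Z(T, j) = 9 + j
M(P) = -21/P
r(v) = 5 + v**2 (r(v) = v*v + 5 = v**2 + 5 = 5 + v**2)
(r(3)*M(Z(6, 5*n(5, 2))))*(-35) = ((5 + 3**2)*(-21/(9 + 5*(3 - 1*2))))*(-35) = ((5 + 9)*(-21/(9 + 5*(3 - 2))))*(-35) = (14*(-21/(9 + 5*1)))*(-35) = (14*(-21/(9 + 5)))*(-35) = (14*(-21/14))*(-35) = (14*(-21*1/14))*(-35) = (14*(-3/2))*(-35) = -21*(-35) = 735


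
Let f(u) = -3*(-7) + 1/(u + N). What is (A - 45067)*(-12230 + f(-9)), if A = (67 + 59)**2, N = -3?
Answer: 4276744219/12 ≈ 3.5640e+8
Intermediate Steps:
f(u) = 21 + 1/(-3 + u) (f(u) = -3*(-7) + 1/(u - 3) = 21 + 1/(-3 + u))
A = 15876 (A = 126**2 = 15876)
(A - 45067)*(-12230 + f(-9)) = (15876 - 45067)*(-12230 + (-62 + 21*(-9))/(-3 - 9)) = -29191*(-12230 + (-62 - 189)/(-12)) = -29191*(-12230 - 1/12*(-251)) = -29191*(-12230 + 251/12) = -29191*(-146509/12) = 4276744219/12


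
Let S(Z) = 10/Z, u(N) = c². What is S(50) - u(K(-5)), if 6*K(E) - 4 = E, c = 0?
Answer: ⅕ ≈ 0.20000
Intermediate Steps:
K(E) = ⅔ + E/6
u(N) = 0 (u(N) = 0² = 0)
S(50) - u(K(-5)) = 10/50 - 1*0 = 10*(1/50) + 0 = ⅕ + 0 = ⅕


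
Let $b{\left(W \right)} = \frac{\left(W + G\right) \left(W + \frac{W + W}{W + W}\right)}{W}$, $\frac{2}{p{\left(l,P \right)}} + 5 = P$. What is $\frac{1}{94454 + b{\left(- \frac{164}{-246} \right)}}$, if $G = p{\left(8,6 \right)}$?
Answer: $\frac{3}{283382} \approx 1.0586 \cdot 10^{-5}$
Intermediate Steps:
$p{\left(l,P \right)} = \frac{2}{-5 + P}$
$G = 2$ ($G = \frac{2}{-5 + 6} = \frac{2}{1} = 2 \cdot 1 = 2$)
$b{\left(W \right)} = \frac{\left(1 + W\right) \left(2 + W\right)}{W}$ ($b{\left(W \right)} = \frac{\left(W + 2\right) \left(W + \frac{W + W}{W + W}\right)}{W} = \frac{\left(2 + W\right) \left(W + \frac{2 W}{2 W}\right)}{W} = \frac{\left(2 + W\right) \left(W + 2 W \frac{1}{2 W}\right)}{W} = \frac{\left(2 + W\right) \left(W + 1\right)}{W} = \frac{\left(2 + W\right) \left(1 + W\right)}{W} = \frac{\left(1 + W\right) \left(2 + W\right)}{W}$)
$\frac{1}{94454 + b{\left(- \frac{164}{-246} \right)}} = \frac{1}{94454 + \left(3 - \frac{164}{-246} + \frac{2}{\left(-164\right) \frac{1}{-246}}\right)} = \frac{1}{94454 + \left(3 - - \frac{2}{3} + \frac{2}{\left(-164\right) \left(- \frac{1}{246}\right)}\right)} = \frac{1}{94454 + \left(3 + \frac{2}{3} + \frac{2}{\frac{2}{3}}\right)} = \frac{1}{94454 + \left(3 + \frac{2}{3} + 2 \cdot \frac{3}{2}\right)} = \frac{1}{94454 + \left(3 + \frac{2}{3} + 3\right)} = \frac{1}{94454 + \frac{20}{3}} = \frac{1}{\frac{283382}{3}} = \frac{3}{283382}$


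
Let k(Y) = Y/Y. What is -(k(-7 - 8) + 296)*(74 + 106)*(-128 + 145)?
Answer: -908820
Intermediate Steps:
k(Y) = 1
-(k(-7 - 8) + 296)*(74 + 106)*(-128 + 145) = -(1 + 296)*(74 + 106)*(-128 + 145) = -297*180*17 = -297*3060 = -1*908820 = -908820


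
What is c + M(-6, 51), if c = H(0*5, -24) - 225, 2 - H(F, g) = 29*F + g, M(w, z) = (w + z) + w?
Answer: -160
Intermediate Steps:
M(w, z) = z + 2*w
H(F, g) = 2 - g - 29*F (H(F, g) = 2 - (29*F + g) = 2 - (g + 29*F) = 2 + (-g - 29*F) = 2 - g - 29*F)
c = -199 (c = (2 - 1*(-24) - 0*5) - 225 = (2 + 24 - 29*0) - 225 = (2 + 24 + 0) - 225 = 26 - 225 = -199)
c + M(-6, 51) = -199 + (51 + 2*(-6)) = -199 + (51 - 12) = -199 + 39 = -160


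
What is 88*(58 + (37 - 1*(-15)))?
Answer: 9680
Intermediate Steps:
88*(58 + (37 - 1*(-15))) = 88*(58 + (37 + 15)) = 88*(58 + 52) = 88*110 = 9680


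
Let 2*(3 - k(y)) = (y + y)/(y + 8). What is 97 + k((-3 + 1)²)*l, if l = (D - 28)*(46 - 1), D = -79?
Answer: -12743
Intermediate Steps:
l = -4815 (l = (-79 - 28)*(46 - 1) = -107*45 = -4815)
k(y) = 3 - y/(8 + y) (k(y) = 3 - (y + y)/(2*(y + 8)) = 3 - 2*y/(2*(8 + y)) = 3 - y/(8 + y))
97 + k((-3 + 1)²)*l = 97 + (2*(12 + (-3 + 1)²)/(8 + (-3 + 1)²))*(-4815) = 97 + (2*(12 + (-2)²)/(8 + (-2)²))*(-4815) = 97 + (2*(12 + 4)/(8 + 4))*(-4815) = 97 + (2*16/12)*(-4815) = 97 + (2*(1/12)*16)*(-4815) = 97 + (8/3)*(-4815) = 97 - 12840 = -12743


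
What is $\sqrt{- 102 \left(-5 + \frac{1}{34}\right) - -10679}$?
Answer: $\sqrt{11186} \approx 105.76$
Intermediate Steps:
$\sqrt{- 102 \left(-5 + \frac{1}{34}\right) - -10679} = \sqrt{- 102 \left(-5 + \frac{1}{34}\right) + \left(10791 - 112\right)} = \sqrt{\left(-102\right) \left(- \frac{169}{34}\right) + 10679} = \sqrt{507 + 10679} = \sqrt{11186}$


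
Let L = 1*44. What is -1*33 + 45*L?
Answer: 1947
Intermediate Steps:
L = 44
-1*33 + 45*L = -1*33 + 45*44 = -33 + 1980 = 1947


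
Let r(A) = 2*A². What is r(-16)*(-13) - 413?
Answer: -7069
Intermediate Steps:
r(-16)*(-13) - 413 = (2*(-16)²)*(-13) - 413 = (2*256)*(-13) - 413 = 512*(-13) - 413 = -6656 - 413 = -7069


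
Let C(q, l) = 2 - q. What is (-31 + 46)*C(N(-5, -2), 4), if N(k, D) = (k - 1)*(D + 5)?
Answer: 300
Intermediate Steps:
N(k, D) = (-1 + k)*(5 + D)
(-31 + 46)*C(N(-5, -2), 4) = (-31 + 46)*(2 - (-5 - 1*(-2) + 5*(-5) - 2*(-5))) = 15*(2 - (-5 + 2 - 25 + 10)) = 15*(2 - 1*(-18)) = 15*(2 + 18) = 15*20 = 300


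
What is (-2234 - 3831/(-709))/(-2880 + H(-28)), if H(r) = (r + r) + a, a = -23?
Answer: 1580075/2097931 ≈ 0.75316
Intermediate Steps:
H(r) = -23 + 2*r (H(r) = (r + r) - 23 = 2*r - 23 = -23 + 2*r)
(-2234 - 3831/(-709))/(-2880 + H(-28)) = (-2234 - 3831/(-709))/(-2880 + (-23 + 2*(-28))) = (-2234 - 3831*(-1/709))/(-2880 + (-23 - 56)) = (-2234 + 3831/709)/(-2880 - 79) = -1580075/709/(-2959) = -1580075/709*(-1/2959) = 1580075/2097931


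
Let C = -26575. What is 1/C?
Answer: -1/26575 ≈ -3.7629e-5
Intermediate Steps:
1/C = 1/(-26575) = -1/26575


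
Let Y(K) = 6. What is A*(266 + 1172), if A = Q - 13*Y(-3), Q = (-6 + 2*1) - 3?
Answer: -122230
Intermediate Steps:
Q = -7 (Q = (-6 + 2) - 3 = -4 - 3 = -7)
A = -85 (A = -7 - 13*6 = -7 - 78 = -85)
A*(266 + 1172) = -85*(266 + 1172) = -85*1438 = -122230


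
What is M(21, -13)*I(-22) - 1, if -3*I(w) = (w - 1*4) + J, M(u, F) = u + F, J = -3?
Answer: 229/3 ≈ 76.333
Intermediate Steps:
M(u, F) = F + u
I(w) = 7/3 - w/3 (I(w) = -((w - 1*4) - 3)/3 = -((w - 4) - 3)/3 = -((-4 + w) - 3)/3 = -(-7 + w)/3 = 7/3 - w/3)
M(21, -13)*I(-22) - 1 = (-13 + 21)*(7/3 - ⅓*(-22)) - 1 = 8*(7/3 + 22/3) - 1 = 8*(29/3) - 1 = 232/3 - 1 = 229/3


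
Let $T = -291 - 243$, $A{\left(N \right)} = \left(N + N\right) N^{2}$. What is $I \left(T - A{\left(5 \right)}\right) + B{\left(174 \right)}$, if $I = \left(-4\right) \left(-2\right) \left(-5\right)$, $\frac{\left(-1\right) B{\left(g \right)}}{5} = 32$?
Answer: $31200$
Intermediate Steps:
$B{\left(g \right)} = -160$ ($B{\left(g \right)} = \left(-5\right) 32 = -160$)
$A{\left(N \right)} = 2 N^{3}$ ($A{\left(N \right)} = 2 N N^{2} = 2 N^{3}$)
$T = -534$
$I = -40$ ($I = 8 \left(-5\right) = -40$)
$I \left(T - A{\left(5 \right)}\right) + B{\left(174 \right)} = - 40 \left(-534 - 2 \cdot 5^{3}\right) - 160 = - 40 \left(-534 - 2 \cdot 125\right) - 160 = - 40 \left(-534 - 250\right) - 160 = \left(-40\right) \left(-784\right) - 160 = 31360 - 160 = 31200$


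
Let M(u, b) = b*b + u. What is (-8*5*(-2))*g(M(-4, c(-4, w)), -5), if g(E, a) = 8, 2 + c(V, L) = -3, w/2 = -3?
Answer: 640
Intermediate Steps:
w = -6 (w = 2*(-3) = -6)
c(V, L) = -5 (c(V, L) = -2 - 3 = -5)
M(u, b) = u + b² (M(u, b) = b² + u = u + b²)
(-8*5*(-2))*g(M(-4, c(-4, w)), -5) = -8*5*(-2)*8 = -(-80)*8 = -8*(-10)*8 = 80*8 = 640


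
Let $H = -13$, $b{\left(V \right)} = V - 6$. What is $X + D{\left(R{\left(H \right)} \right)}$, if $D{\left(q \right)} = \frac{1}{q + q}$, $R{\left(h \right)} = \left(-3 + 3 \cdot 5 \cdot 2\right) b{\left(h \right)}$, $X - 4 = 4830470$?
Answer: $\frac{4956066323}{1026} \approx 4.8305 \cdot 10^{6}$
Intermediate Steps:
$X = 4830474$ ($X = 4 + 4830470 = 4830474$)
$b{\left(V \right)} = -6 + V$ ($b{\left(V \right)} = V - 6 = -6 + V$)
$R{\left(h \right)} = -162 + 27 h$ ($R{\left(h \right)} = \left(-3 + 3 \cdot 5 \cdot 2\right) \left(-6 + h\right) = \left(-3 + 15 \cdot 2\right) \left(-6 + h\right) = \left(-3 + 30\right) \left(-6 + h\right) = 27 \left(-6 + h\right) = -162 + 27 h$)
$D{\left(q \right)} = \frac{1}{2 q}$
$X + D{\left(R{\left(H \right)} \right)} = 4830474 + \frac{1}{2 \left(-162 + 27 \left(-13\right)\right)} = 4830474 + \frac{1}{2 \left(-162 - 351\right)} = 4830474 + \frac{1}{2 \left(-513\right)} = 4830474 + \frac{1}{2} \left(- \frac{1}{513}\right) = 4830474 - \frac{1}{1026} = \frac{4956066323}{1026}$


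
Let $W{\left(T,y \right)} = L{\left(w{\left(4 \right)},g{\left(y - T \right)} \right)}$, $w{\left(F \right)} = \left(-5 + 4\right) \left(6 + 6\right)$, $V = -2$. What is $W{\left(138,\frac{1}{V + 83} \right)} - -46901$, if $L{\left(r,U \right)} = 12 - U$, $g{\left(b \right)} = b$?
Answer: $\frac{3811130}{81} \approx 47051.0$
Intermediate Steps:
$w{\left(F \right)} = -12$ ($w{\left(F \right)} = \left(-1\right) 12 = -12$)
$W{\left(T,y \right)} = 12 + T - y$ ($W{\left(T,y \right)} = 12 - \left(y - T\right) = 12 + \left(T - y\right) = 12 + T - y$)
$W{\left(138,\frac{1}{V + 83} \right)} - -46901 = \left(12 + 138 - \frac{1}{-2 + 83}\right) - -46901 = \left(12 + 138 - \frac{1}{81}\right) + 46901 = \frac{12149}{81} + 46901 = \frac{3811130}{81}$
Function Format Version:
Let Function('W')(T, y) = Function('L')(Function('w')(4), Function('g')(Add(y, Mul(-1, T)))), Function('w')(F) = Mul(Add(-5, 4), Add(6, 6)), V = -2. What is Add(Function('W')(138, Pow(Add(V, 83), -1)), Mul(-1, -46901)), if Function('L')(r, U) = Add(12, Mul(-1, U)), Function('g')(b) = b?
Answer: Rational(3811130, 81) ≈ 47051.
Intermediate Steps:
Function('w')(F) = -12 (Function('w')(F) = Mul(-1, 12) = -12)
Function('W')(T, y) = Add(12, T, Mul(-1, y)) (Function('W')(T, y) = Add(12, Mul(-1, Add(y, Mul(-1, T)))) = Add(12, Add(T, Mul(-1, y))) = Add(12, T, Mul(-1, y)))
Add(Function('W')(138, Pow(Add(V, 83), -1)), Mul(-1, -46901)) = Add(Add(12, 138, Mul(-1, Pow(Add(-2, 83), -1))), Mul(-1, -46901)) = Add(Add(12, 138, Mul(-1, Pow(81, -1))), 46901) = Add(Add(12, 138, Mul(-1, Rational(1, 81))), 46901) = Add(Add(12, 138, Rational(-1, 81)), 46901) = Add(Rational(12149, 81), 46901) = Rational(3811130, 81)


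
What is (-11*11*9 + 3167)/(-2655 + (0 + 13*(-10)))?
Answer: -2078/2785 ≈ -0.74614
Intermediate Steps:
(-11*11*9 + 3167)/(-2655 + (0 + 13*(-10))) = (-121*9 + 3167)/(-2655 + (0 - 130)) = (-1089 + 3167)/(-2655 - 130) = 2078/(-2785) = 2078*(-1/2785) = -2078/2785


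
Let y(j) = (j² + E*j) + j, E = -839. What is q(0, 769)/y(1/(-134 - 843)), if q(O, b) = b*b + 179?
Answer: 188214028220/272909 ≈ 6.8966e+5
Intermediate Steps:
q(O, b) = 179 + b² (q(O, b) = b² + 179 = 179 + b²)
y(j) = j² - 838*j (y(j) = (j² - 839*j) + j = j² - 838*j)
q(0, 769)/y(1/(-134 - 843)) = (179 + 769²)/(((-838 + 1/(-134 - 843))/(-134 - 843))) = (179 + 591361)/(((-838 + 1/(-977))/(-977))) = 591540/((-(-838 - 1/977)/977)) = 591540/((-1/977*(-818727/977))) = 591540/(818727/954529) = 591540*(954529/818727) = 188214028220/272909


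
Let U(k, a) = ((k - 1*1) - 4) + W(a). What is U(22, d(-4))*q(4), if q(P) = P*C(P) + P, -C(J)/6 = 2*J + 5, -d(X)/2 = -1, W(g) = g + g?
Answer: -6468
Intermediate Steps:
W(g) = 2*g
d(X) = 2 (d(X) = -2*(-1) = 2)
C(J) = -30 - 12*J (C(J) = -6*(2*J + 5) = -6*(5 + 2*J) = -30 - 12*J)
U(k, a) = -5 + k + 2*a (U(k, a) = ((k - 1*1) - 4) + 2*a = ((k - 1) - 4) + 2*a = ((-1 + k) - 4) + 2*a = (-5 + k) + 2*a = -5 + k + 2*a)
q(P) = P + P*(-30 - 12*P) (q(P) = P*(-30 - 12*P) + P = P + P*(-30 - 12*P))
U(22, d(-4))*q(4) = (-5 + 22 + 2*2)*(-1*4*(29 + 12*4)) = (-5 + 22 + 4)*(-1*4*(29 + 48)) = 21*(-1*4*77) = 21*(-308) = -6468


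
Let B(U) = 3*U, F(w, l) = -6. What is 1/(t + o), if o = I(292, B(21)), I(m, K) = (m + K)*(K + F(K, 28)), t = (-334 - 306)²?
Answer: 1/429835 ≈ 2.3265e-6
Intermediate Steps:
t = 409600 (t = (-640)² = 409600)
I(m, K) = (-6 + K)*(K + m) (I(m, K) = (m + K)*(K - 6) = (K + m)*(-6 + K) = (-6 + K)*(K + m))
o = 20235 (o = (3*21)² - 18*21 - 6*292 + (3*21)*292 = 63² - 6*63 - 1752 + 63*292 = 3969 - 378 - 1752 + 18396 = 20235)
1/(t + o) = 1/(409600 + 20235) = 1/429835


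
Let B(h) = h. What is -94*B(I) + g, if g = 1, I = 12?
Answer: -1127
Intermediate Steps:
-94*B(I) + g = -94*12 + 1 = -1128 + 1 = -1127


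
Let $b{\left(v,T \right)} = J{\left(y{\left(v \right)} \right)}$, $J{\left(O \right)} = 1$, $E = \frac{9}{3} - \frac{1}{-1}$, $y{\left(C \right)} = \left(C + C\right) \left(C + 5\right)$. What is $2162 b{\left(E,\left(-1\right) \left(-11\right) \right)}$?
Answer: $2162$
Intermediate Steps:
$y{\left(C \right)} = 2 C \left(5 + C\right)$
$E = 4$ ($E = 9 \cdot \frac{1}{3} - -1 = 3 + 1 = 4$)
$b{\left(v,T \right)} = 1$
$2162 b{\left(E,\left(-1\right) \left(-11\right) \right)} = 2162 \cdot 1 = 2162$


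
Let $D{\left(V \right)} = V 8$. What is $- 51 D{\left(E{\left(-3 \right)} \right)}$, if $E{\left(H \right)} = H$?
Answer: $1224$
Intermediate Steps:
$D{\left(V \right)} = 8 V$
$- 51 D{\left(E{\left(-3 \right)} \right)} = - 51 \cdot 8 \left(-3\right) = \left(-51\right) \left(-24\right) = 1224$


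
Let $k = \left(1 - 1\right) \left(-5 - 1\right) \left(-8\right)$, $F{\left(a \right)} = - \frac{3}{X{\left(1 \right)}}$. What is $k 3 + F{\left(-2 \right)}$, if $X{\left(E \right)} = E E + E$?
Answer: $- \frac{3}{2} \approx -1.5$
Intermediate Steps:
$X{\left(E \right)} = E + E^{2}$ ($X{\left(E \right)} = E^{2} + E = E + E^{2}$)
$F{\left(a \right)} = - \frac{3}{2}$ ($F{\left(a \right)} = - \frac{3}{1 \left(1 + 1\right)} = - \frac{3}{1 \cdot 2} = - \frac{3}{2}$)
$k = 0$ ($k = 0 \left(-6\right) \left(-8\right) = 0 \left(-8\right) = 0$)
$k 3 + F{\left(-2 \right)} = 0 \cdot 3 - \frac{3}{2} = 0 - \frac{3}{2} = - \frac{3}{2}$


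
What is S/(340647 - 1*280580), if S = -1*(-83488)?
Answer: 83488/60067 ≈ 1.3899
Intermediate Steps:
S = 83488
S/(340647 - 1*280580) = 83488/(340647 - 1*280580) = 83488/(340647 - 280580) = 83488/60067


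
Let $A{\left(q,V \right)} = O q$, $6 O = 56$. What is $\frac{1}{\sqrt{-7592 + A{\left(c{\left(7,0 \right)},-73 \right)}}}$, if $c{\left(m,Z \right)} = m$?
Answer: $- \frac{i \sqrt{16935}}{11290} \approx - 0.011527 i$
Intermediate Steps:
$O = \frac{28}{3}$ ($O = \frac{1}{6} \cdot 56 = \frac{28}{3} \approx 9.3333$)
$A{\left(q,V \right)} = \frac{28 q}{3}$
$\frac{1}{\sqrt{-7592 + A{\left(c{\left(7,0 \right)},-73 \right)}}} = \frac{1}{\sqrt{-7592 + \frac{28}{3} \cdot 7}} = \frac{1}{\sqrt{-7592 + \frac{196}{3}}} = \frac{1}{\sqrt{- \frac{22580}{3}}} = \frac{1}{\frac{2}{3} i \sqrt{16935}} = - \frac{i \sqrt{16935}}{11290}$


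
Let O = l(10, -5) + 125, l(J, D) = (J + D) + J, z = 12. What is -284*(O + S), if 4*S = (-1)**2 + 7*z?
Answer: -45795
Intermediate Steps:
l(J, D) = D + 2*J (l(J, D) = (D + J) + J = D + 2*J)
S = 85/4 (S = ((-1)**2 + 7*12)/4 = (1 + 84)/4 = (1/4)*85 = 85/4 ≈ 21.250)
O = 140 (O = (-5 + 2*10) + 125 = (-5 + 20) + 125 = 15 + 125 = 140)
-284*(O + S) = -284*(140 + 85/4) = -284*645/4 = -45795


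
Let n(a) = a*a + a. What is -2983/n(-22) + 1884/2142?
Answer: -14601/2618 ≈ -5.5772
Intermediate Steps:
n(a) = a + a² (n(a) = a² + a = a + a²)
-2983/n(-22) + 1884/2142 = -2983*(-1/(22*(1 - 22))) + 1884/2142 = -2983/((-22*(-21))) + 1884*(1/2142) = -2983/462 + 314/357 = -14601/2618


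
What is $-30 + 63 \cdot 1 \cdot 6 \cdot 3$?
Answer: $1104$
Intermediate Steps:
$-30 + 63 \cdot 1 \cdot 6 \cdot 3 = -30 + 63 \cdot 6 \cdot 3 = -30 + 63 \cdot 18 = -30 + 1134 = 1104$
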